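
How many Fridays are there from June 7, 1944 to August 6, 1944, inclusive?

June 7, 1944 is a Wednesday.
That's 61 days from start to end, counting both.
61 = 7 × 8 + 5, so there are 8 full weeks plus 5 extra days.
Each full week contributes one Friday: 8 so far.
The 5 extra days are Wed, Thu, Fri, Sat, Sun — 1 of them qualifies.
Total: 8 + 1 = 9.

9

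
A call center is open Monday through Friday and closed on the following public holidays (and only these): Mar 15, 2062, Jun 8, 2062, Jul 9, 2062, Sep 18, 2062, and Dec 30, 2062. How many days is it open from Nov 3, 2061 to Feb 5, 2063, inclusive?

Nov 3, 2061 is a Thursday.
That's 460 days from start to end, counting both.
460 = 7 × 65 + 5, so there are 65 full weeks plus 5 extra days.
Each full week contributes 5 weekdays (Mon–Fri): 65 × 5 = 325.
The 5 extra days are Thursday, Friday, Saturday, Sunday, Monday — 3 of them qualify.
Total: 325 + 3 = 328.
Holidays: Mar 15, 2062 (Wed); Jun 8, 2062 (Thu); Jul 9, 2062 (Sun); Sep 18, 2062 (Mon); Dec 30, 2062 (Sat).
3 of the 5 holidays fall on weekdays; the rest are weekends and were already excluded.
Business days: 328 − 3 = 325.

325 working days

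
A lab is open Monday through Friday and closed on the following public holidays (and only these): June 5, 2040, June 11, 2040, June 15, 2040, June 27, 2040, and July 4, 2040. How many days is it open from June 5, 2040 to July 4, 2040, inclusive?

17

June 5, 2040 is a Tuesday.
That's 30 days from start to end, counting both.
30 = 7 × 4 + 2, so there are 4 full weeks plus 2 extra days.
Each full week contributes 5 weekdays (Mon–Fri): 4 × 5 = 20.
The 2 extra days are Tuesday, Wednesday — 2 of them qualify.
Total: 20 + 2 = 22.
Holidays: June 5, 2040 (Tue); June 11, 2040 (Mon); June 15, 2040 (Fri); June 27, 2040 (Wed); July 4, 2040 (Wed).
All 5 holidays fall on weekdays, so subtract 5.
Business days: 22 − 5 = 17.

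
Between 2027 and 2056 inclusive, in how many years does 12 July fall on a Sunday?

4

Day of week of July 12 in each year:
2027: Mon, 2028: Wed, 2029: Thu, 2030: Fri, 2031: Sat, 2032: Mon, 2033: Tue, 2034: Wed, 2035: Thu, 2036: Sat, 2037: Sun ✓, 2038: Mon, 2039: Tue, 2040: Thu, 2041: Fri, 2042: Sat, 2043: Sun ✓, 2044: Tue, 2045: Wed, 2046: Thu, 2047: Fri, 2048: Sun ✓, 2049: Mon, 2050: Tue, 2051: Wed, 2052: Fri, 2053: Sat, 2054: Sun ✓, 2055: Mon, 2056: Wed
Sundays: 2037, 2043, 2048, 2054.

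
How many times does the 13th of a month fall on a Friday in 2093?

3

The 13th falls on a Friday when the month's 13th has weekday Fri.
Jan 13 is Tue; Feb 13 is Fri ✓; Mar 13 is Fri ✓; Apr 13 is Mon; May 13 is Wed; Jun 13 is Sat; Jul 13 is Mon; Aug 13 is Thu; Sep 13 is Sun; Oct 13 is Tue; Nov 13 is Fri ✓; Dec 13 is Sun.
Friday the 13ths: Feb, Mar, Nov.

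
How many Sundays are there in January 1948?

1948-01-01 is a Thursday.
From 1948-01-01 to 1948-01-31 is 31 days inclusive.
31 = 7 × 4 + 3, so there are 4 full weeks plus 3 extra days.
Each full week contributes one Sunday: 4 so far.
The 3 extra days are Thu, Fri, Sat — none qualify.
Total: 4 + 0 = 4.

4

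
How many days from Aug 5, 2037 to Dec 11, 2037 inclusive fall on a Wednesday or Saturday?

37

Aug 5, 2037 is a Wednesday.
That's 129 days from start to end, counting both.
129 = 7 × 18 + 3, so there are 18 full weeks plus 3 extra days.
Each full week contributes 2 days from the set (Wed, Sat): 18 × 2 = 36.
The 3 extra days are Wed, Thu, Fri — 1 of them qualifies.
Total: 36 + 1 = 37.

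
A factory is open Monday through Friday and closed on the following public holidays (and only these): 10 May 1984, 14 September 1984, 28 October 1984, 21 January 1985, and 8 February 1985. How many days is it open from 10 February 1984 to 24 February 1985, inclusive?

267

10 February 1984 is a Friday.
The range spans 381 days (inclusive of both endpoints).
381 = 7 × 54 + 3, so there are 54 full weeks plus 3 extra days.
Each full week contributes 5 weekdays (Mon–Fri): 54 × 5 = 270.
The 3 extra days are Friday, Saturday, Sunday — 1 of them qualifies.
Total: 270 + 1 = 271.
Holidays: 10 May 1984 (Thu); 14 September 1984 (Fri); 28 October 1984 (Sun); 21 January 1985 (Mon); 8 February 1985 (Fri).
4 of the 5 holidays fall on weekdays; the rest are weekends and were already excluded.
Business days: 271 − 4 = 267.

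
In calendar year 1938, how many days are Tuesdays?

52

1938-01-01 is a Saturday.
From 1938-01-01 to 1938-12-31 is 365 days inclusive.
365 = 7 × 52 + 1, so there are 52 full weeks plus 1 extra day.
Each full week contributes one Tuesday: 52 so far.
The 1 extra day is Sat — none qualify.
Total: 52 + 0 = 52.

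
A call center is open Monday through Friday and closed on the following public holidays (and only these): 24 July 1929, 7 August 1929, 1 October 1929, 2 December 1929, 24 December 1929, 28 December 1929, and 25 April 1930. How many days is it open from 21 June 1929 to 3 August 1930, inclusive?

285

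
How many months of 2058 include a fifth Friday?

4

A month has five Fridays exactly when Friday falls within its first (length − 28) days.
Jan: 31 days, starts Tue → 5 of Tue, Wed, Thu
Feb: 28 days, starts Fri → 5 of (none)
Mar: 31 days, starts Fri → 5 of Fri, Sat, Sun ✓
Apr: 30 days, starts Mon → 5 of Mon, Tue
May: 31 days, starts Wed → 5 of Wed, Thu, Fri ✓
Jun: 30 days, starts Sat → 5 of Sat, Sun
Jul: 31 days, starts Mon → 5 of Mon, Tue, Wed
Aug: 31 days, starts Thu → 5 of Thu, Fri, Sat ✓
Sep: 30 days, starts Sun → 5 of Sun, Mon
Oct: 31 days, starts Tue → 5 of Tue, Wed, Thu
Nov: 30 days, starts Fri → 5 of Fri, Sat ✓
Dec: 31 days, starts Sun → 5 of Sun, Mon, Tue
Months with five Fridays: Mar, May, Aug, Nov.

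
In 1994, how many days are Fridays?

1994-01-01 is a Saturday.
The range spans 365 days (inclusive of both endpoints).
365 = 7 × 52 + 1, so there are 52 full weeks plus 1 extra day.
Each full week contributes one Friday: 52 so far.
The 1 extra day is Sat — none qualify.
Total: 52 + 0 = 52.

52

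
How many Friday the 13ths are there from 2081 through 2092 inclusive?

Friday-the-13ths by year:
2081: Jun
2082: Feb, Mar, Nov
2083: Aug
2084: Oct
2085: Apr, Jul
2086: Sep, Dec
2087: Jun
2088: Feb, Aug
2089: May
2090: Jan, Oct
2091: Apr, Jul
2092: Jun

19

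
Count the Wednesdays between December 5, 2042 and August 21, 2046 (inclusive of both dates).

193 Wednesdays

December 5, 2042 is a Friday.
That's 1356 days from start to end, counting both.
1356 = 7 × 193 + 5, so there are 193 full weeks plus 5 extra days.
Each full week contributes one Wednesday: 193 so far.
The 5 extra days are Friday, Saturday, Sunday, Monday, Tuesday — none qualify.
Total: 193 + 0 = 193.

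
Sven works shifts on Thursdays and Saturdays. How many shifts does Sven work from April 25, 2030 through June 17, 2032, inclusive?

April 25, 2030 is a Thursday.
That's 785 days from start to end, counting both.
785 = 7 × 112 + 1, so there are 112 full weeks plus 1 extra day.
Each full week contributes 2 days from the set (Thu, Sat): 112 × 2 = 224.
The 1 extra day is Thursday — 1 of them qualifies.
Total: 224 + 1 = 225.

225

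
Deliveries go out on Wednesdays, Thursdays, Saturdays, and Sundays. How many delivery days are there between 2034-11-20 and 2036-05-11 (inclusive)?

308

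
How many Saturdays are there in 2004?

52

1 January 2004 is a Thursday.
From 1 January 2004 to 31 December 2004 is 366 days inclusive.
366 = 7 × 52 + 2, so there are 52 full weeks plus 2 extra days.
Each full week contributes one Saturday: 52 so far.
The 2 extra days are Thu, Fri — none qualify.
Total: 52 + 0 = 52.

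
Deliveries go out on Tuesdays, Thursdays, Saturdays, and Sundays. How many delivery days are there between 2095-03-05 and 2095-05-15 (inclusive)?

42

2095-03-05 is a Saturday.
The range spans 72 days (inclusive of both endpoints).
72 = 7 × 10 + 2, so there are 10 full weeks plus 2 extra days.
Each full week contributes 4 days from the set (Tue, Thu, Sat, Sun): 10 × 4 = 40.
The 2 extra days are Saturday, Sunday — 2 of them qualify.
Total: 40 + 2 = 42.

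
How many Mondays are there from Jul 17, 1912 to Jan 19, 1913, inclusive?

26 Mondays

Jul 17, 1912 is a Wednesday.
From Jul 17, 1912 to Jan 19, 1913 is 187 days inclusive.
187 = 7 × 26 + 5, so there are 26 full weeks plus 5 extra days.
Each full week contributes one Monday: 26 so far.
The 5 extra days are Wednesday, Thursday, Friday, Saturday, Sunday — none qualify.
Total: 26 + 0 = 26.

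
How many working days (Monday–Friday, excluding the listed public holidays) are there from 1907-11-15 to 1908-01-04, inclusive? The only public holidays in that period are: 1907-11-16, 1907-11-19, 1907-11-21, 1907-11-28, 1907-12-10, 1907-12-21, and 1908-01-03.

1907-11-15 is a Friday.
The range spans 51 days (inclusive of both endpoints).
51 = 7 × 7 + 2, so there are 7 full weeks plus 2 extra days.
Each full week contributes 5 weekdays (Mon–Fri): 7 × 5 = 35.
The 2 extra days are Fri, Sat — 1 of them qualifies.
Total: 35 + 1 = 36.
Holidays: 1907-11-16 (Sat); 1907-11-19 (Tue); 1907-11-21 (Thu); 1907-11-28 (Thu); 1907-12-10 (Tue); 1907-12-21 (Sat); 1908-01-03 (Fri).
5 of the 7 holidays fall on weekdays; the rest are weekends and were already excluded.
Business days: 36 − 5 = 31.

31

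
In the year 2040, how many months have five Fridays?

4

A month has five Fridays exactly when Friday falls within its first (length − 28) days.
Jan: 31 days, starts Sun → 5 of Sun, Mon, Tue
Feb: 29 days, starts Wed → 5 of Wed
Mar: 31 days, starts Thu → 5 of Thu, Fri, Sat ✓
Apr: 30 days, starts Sun → 5 of Sun, Mon
May: 31 days, starts Tue → 5 of Tue, Wed, Thu
Jun: 30 days, starts Fri → 5 of Fri, Sat ✓
Jul: 31 days, starts Sun → 5 of Sun, Mon, Tue
Aug: 31 days, starts Wed → 5 of Wed, Thu, Fri ✓
Sep: 30 days, starts Sat → 5 of Sat, Sun
Oct: 31 days, starts Mon → 5 of Mon, Tue, Wed
Nov: 30 days, starts Thu → 5 of Thu, Fri ✓
Dec: 31 days, starts Sat → 5 of Sat, Sun, Mon
Months with five Fridays: Mar, Jun, Aug, Nov.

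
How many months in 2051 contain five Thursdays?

4

A month has five Thursdays exactly when Thursday falls within its first (length − 28) days.
Jan: 31 days, starts Sun → 5 of Sun, Mon, Tue
Feb: 28 days, starts Wed → 5 of (none)
Mar: 31 days, starts Wed → 5 of Wed, Thu, Fri ✓
Apr: 30 days, starts Sat → 5 of Sat, Sun
May: 31 days, starts Mon → 5 of Mon, Tue, Wed
Jun: 30 days, starts Thu → 5 of Thu, Fri ✓
Jul: 31 days, starts Sat → 5 of Sat, Sun, Mon
Aug: 31 days, starts Tue → 5 of Tue, Wed, Thu ✓
Sep: 30 days, starts Fri → 5 of Fri, Sat
Oct: 31 days, starts Sun → 5 of Sun, Mon, Tue
Nov: 30 days, starts Wed → 5 of Wed, Thu ✓
Dec: 31 days, starts Fri → 5 of Fri, Sat, Sun
Months with five Thursdays: Mar, Jun, Aug, Nov.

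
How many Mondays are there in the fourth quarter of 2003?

2003-10-01 is a Wednesday.
That's 92 days from start to end, counting both.
92 = 7 × 13 + 1, so there are 13 full weeks plus 1 extra day.
Each full week contributes one Monday: 13 so far.
The 1 extra day is Wednesday — none qualify.
Total: 13 + 0 = 13.

13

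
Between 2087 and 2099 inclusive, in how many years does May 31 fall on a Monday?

Day of week of May 31 in each year:
2087: Sat, 2088: Mon ✓, 2089: Tue, 2090: Wed, 2091: Thu, 2092: Sat, 2093: Sun, 2094: Mon ✓, 2095: Tue, 2096: Thu, 2097: Fri, 2098: Sat, 2099: Sun
Mondays: 2088, 2094.

2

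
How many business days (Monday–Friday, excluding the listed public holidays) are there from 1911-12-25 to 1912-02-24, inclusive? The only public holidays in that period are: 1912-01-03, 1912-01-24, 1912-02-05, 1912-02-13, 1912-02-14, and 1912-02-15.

39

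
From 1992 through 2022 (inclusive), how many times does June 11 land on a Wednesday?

4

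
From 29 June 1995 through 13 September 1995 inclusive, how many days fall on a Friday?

11

29 June 1995 is a Thursday.
That's 77 days from start to end, counting both.
77 = 7 × 11, so the span is exactly 11 full weeks.
Each full week contributes one Friday: 11 so far.
Total: 11.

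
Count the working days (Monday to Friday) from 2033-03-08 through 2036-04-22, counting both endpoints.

2033-03-08 is a Tuesday.
From 2033-03-08 to 2036-04-22 is 1142 days inclusive.
1142 = 7 × 163 + 1, so there are 163 full weeks plus 1 extra day.
Each full week contributes 5 weekdays (Mon–Fri): 163 × 5 = 815.
The 1 extra day is Tue — 1 of them qualifies.
Total: 815 + 1 = 816.

816 weekdays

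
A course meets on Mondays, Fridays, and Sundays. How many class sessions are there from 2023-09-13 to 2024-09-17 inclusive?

159

2023-09-13 is a Wednesday.
That's 371 days from start to end, counting both.
371 = 7 × 53, so the span is exactly 53 full weeks.
Each full week contributes 3 days from the set (Mon, Fri, Sun): 53 × 3 = 159.
Total: 159.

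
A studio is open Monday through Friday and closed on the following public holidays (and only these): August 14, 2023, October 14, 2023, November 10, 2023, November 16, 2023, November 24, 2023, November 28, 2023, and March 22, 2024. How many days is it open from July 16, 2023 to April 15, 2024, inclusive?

July 16, 2023 is a Sunday.
The range spans 275 days (inclusive of both endpoints).
275 = 7 × 39 + 2, so there are 39 full weeks plus 2 extra days.
Each full week contributes 5 weekdays (Mon–Fri): 39 × 5 = 195.
The 2 extra days are Sunday, Monday — 1 of them qualifies.
Total: 195 + 1 = 196.
Holidays: August 14, 2023 (Mon); October 14, 2023 (Sat); November 10, 2023 (Fri); November 16, 2023 (Thu); November 24, 2023 (Fri); November 28, 2023 (Tue); March 22, 2024 (Fri).
6 of the 7 holidays fall on weekdays; the rest are weekends and were already excluded.
Business days: 196 − 6 = 190.

190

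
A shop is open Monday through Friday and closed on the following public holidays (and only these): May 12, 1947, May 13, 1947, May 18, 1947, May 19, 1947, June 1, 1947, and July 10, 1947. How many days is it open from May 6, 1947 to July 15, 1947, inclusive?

May 6, 1947 is a Tuesday.
From May 6, 1947 to July 15, 1947 is 71 days inclusive.
71 = 7 × 10 + 1, so there are 10 full weeks plus 1 extra day.
Each full week contributes 5 weekdays (Mon–Fri): 10 × 5 = 50.
The 1 extra day is Tue — 1 of them qualifies.
Total: 50 + 1 = 51.
Holidays: May 12, 1947 (Mon); May 13, 1947 (Tue); May 18, 1947 (Sun); May 19, 1947 (Mon); June 1, 1947 (Sun); July 10, 1947 (Thu).
4 of the 6 holidays fall on weekdays; the rest are weekends and were already excluded.
Business days: 51 − 4 = 47.

47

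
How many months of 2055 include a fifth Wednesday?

4

A month has five Wednesdays exactly when Wednesday falls within its first (length − 28) days.
Jan: 31 days, starts Fri → 5 of Fri, Sat, Sun
Feb: 28 days, starts Mon → 5 of (none)
Mar: 31 days, starts Mon → 5 of Mon, Tue, Wed ✓
Apr: 30 days, starts Thu → 5 of Thu, Fri
May: 31 days, starts Sat → 5 of Sat, Sun, Mon
Jun: 30 days, starts Tue → 5 of Tue, Wed ✓
Jul: 31 days, starts Thu → 5 of Thu, Fri, Sat
Aug: 31 days, starts Sun → 5 of Sun, Mon, Tue
Sep: 30 days, starts Wed → 5 of Wed, Thu ✓
Oct: 31 days, starts Fri → 5 of Fri, Sat, Sun
Nov: 30 days, starts Mon → 5 of Mon, Tue
Dec: 31 days, starts Wed → 5 of Wed, Thu, Fri ✓
Months with five Wednesdays: Mar, Jun, Sep, Dec.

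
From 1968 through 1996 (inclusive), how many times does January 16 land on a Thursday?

Day of week of January 16 in each year:
1968: Tue, 1969: Thu ✓, 1970: Fri, 1971: Sat, 1972: Sun, 1973: Tue, 1974: Wed, 1975: Thu ✓, 1976: Fri, 1977: Sun, 1978: Mon, 1979: Tue, 1980: Wed, 1981: Fri, 1982: Sat, 1983: Sun, 1984: Mon, 1985: Wed, 1986: Thu ✓, 1987: Fri, 1988: Sat, 1989: Mon, 1990: Tue, 1991: Wed, 1992: Thu ✓, 1993: Sat, 1994: Sun, 1995: Mon, 1996: Tue
Thursdays: 1969, 1975, 1986, 1992.

4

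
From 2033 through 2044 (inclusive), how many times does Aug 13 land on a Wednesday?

2

Day of week of August 13 in each year:
2033: Sat, 2034: Sun, 2035: Mon, 2036: Wed ✓, 2037: Thu, 2038: Fri, 2039: Sat, 2040: Mon, 2041: Tue, 2042: Wed ✓, 2043: Thu, 2044: Sat
Wednesdays: 2036, 2042.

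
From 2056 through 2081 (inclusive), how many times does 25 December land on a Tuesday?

4

Day of week of December 25 in each year:
2056: Mon, 2057: Tue ✓, 2058: Wed, 2059: Thu, 2060: Sat, 2061: Sun, 2062: Mon, 2063: Tue ✓, 2064: Thu, 2065: Fri, 2066: Sat, 2067: Sun, 2068: Tue ✓, 2069: Wed, 2070: Thu, 2071: Fri, 2072: Sun, 2073: Mon, 2074: Tue ✓, 2075: Wed, 2076: Fri, 2077: Sat, 2078: Sun, 2079: Mon, 2080: Wed, 2081: Thu
Tuesdays: 2057, 2063, 2068, 2074.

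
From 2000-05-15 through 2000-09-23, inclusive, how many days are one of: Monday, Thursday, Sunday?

2000-05-15 is a Monday.
That's 132 days from start to end, counting both.
132 = 7 × 18 + 6, so there are 18 full weeks plus 6 extra days.
Each full week contributes 3 days from the set (Mon, Thu, Sun): 18 × 3 = 54.
The 6 extra days are Monday, Tuesday, Wednesday, Thursday, Friday, Saturday — 2 of them qualify.
Total: 54 + 2 = 56.

56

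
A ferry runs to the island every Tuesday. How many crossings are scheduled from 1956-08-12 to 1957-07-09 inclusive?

48

1956-08-12 is a Sunday.
That's 332 days from start to end, counting both.
332 = 7 × 47 + 3, so there are 47 full weeks plus 3 extra days.
Each full week contributes one Tuesday: 47 so far.
The 3 extra days are Sun, Mon, Tue — 1 of them qualifies.
Total: 47 + 1 = 48.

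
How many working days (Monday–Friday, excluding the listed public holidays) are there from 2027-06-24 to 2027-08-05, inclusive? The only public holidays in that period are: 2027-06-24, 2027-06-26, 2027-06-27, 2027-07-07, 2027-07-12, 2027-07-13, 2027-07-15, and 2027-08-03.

25

2027-06-24 is a Thursday.
From 2027-06-24 to 2027-08-05 is 43 days inclusive.
43 = 7 × 6 + 1, so there are 6 full weeks plus 1 extra day.
Each full week contributes 5 weekdays (Mon–Fri): 6 × 5 = 30.
The 1 extra day is Thursday — 1 of them qualifies.
Total: 30 + 1 = 31.
Holidays: 2027-06-24 (Thu); 2027-06-26 (Sat); 2027-06-27 (Sun); 2027-07-07 (Wed); 2027-07-12 (Mon); 2027-07-13 (Tue); 2027-07-15 (Thu); 2027-08-03 (Tue).
6 of the 8 holidays fall on weekdays; the rest are weekends and were already excluded.
Business days: 31 − 6 = 25.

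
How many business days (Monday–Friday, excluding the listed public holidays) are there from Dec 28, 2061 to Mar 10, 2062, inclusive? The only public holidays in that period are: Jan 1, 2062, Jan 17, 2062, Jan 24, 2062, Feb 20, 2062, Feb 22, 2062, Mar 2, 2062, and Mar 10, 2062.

Dec 28, 2061 is a Wednesday.
That's 73 days from start to end, counting both.
73 = 7 × 10 + 3, so there are 10 full weeks plus 3 extra days.
Each full week contributes 5 weekdays (Mon–Fri): 10 × 5 = 50.
The 3 extra days are Wed, Thu, Fri — 3 of them qualify.
Total: 50 + 3 = 53.
Holidays: Jan 1, 2062 (Sun); Jan 17, 2062 (Tue); Jan 24, 2062 (Tue); Feb 20, 2062 (Mon); Feb 22, 2062 (Wed); Mar 2, 2062 (Thu); Mar 10, 2062 (Fri).
6 of the 7 holidays fall on weekdays; the rest are weekends and were already excluded.
Business days: 53 − 6 = 47.

47 business days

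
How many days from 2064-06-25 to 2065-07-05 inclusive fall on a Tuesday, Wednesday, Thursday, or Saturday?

215

2064-06-25 is a Wednesday.
That's 376 days from start to end, counting both.
376 = 7 × 53 + 5, so there are 53 full weeks plus 5 extra days.
Each full week contributes 4 days from the set (Tue, Wed, Thu, Sat): 53 × 4 = 212.
The 5 extra days are Wednesday, Thursday, Friday, Saturday, Sunday — 3 of them qualify.
Total: 212 + 3 = 215.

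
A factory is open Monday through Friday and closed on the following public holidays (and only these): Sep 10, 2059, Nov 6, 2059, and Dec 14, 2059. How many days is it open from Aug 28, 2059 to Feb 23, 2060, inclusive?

126

Aug 28, 2059 is a Thursday.
From Aug 28, 2059 to Feb 23, 2060 is 180 days inclusive.
180 = 7 × 25 + 5, so there are 25 full weeks plus 5 extra days.
Each full week contributes 5 weekdays (Mon–Fri): 25 × 5 = 125.
The 5 extra days are Thu, Fri, Sat, Sun, Mon — 3 of them qualify.
Total: 125 + 3 = 128.
Holidays: Sep 10, 2059 (Wed); Nov 6, 2059 (Thu); Dec 14, 2059 (Sun).
2 of the 3 holidays fall on weekdays; the rest are weekends and were already excluded.
Business days: 128 − 2 = 126.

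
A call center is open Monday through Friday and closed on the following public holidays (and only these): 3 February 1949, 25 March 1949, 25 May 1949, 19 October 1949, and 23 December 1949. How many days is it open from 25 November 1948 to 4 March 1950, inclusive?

25 November 1948 is a Thursday.
That's 465 days from start to end, counting both.
465 = 7 × 66 + 3, so there are 66 full weeks plus 3 extra days.
Each full week contributes 5 weekdays (Mon–Fri): 66 × 5 = 330.
The 3 extra days are Thursday, Friday, Saturday — 2 of them qualify.
Total: 330 + 2 = 332.
Holidays: 3 February 1949 (Thu); 25 March 1949 (Fri); 25 May 1949 (Wed); 19 October 1949 (Wed); 23 December 1949 (Fri).
All 5 holidays fall on weekdays, so subtract 5.
Business days: 332 − 5 = 327.

327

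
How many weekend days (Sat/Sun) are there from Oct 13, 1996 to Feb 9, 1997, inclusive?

35

Oct 13, 1996 is a Sunday.
The range spans 120 days (inclusive of both endpoints).
120 = 7 × 17 + 1, so there are 17 full weeks plus 1 extra day.
Each full week contributes 2 weekend days (Sat, Sun): 17 × 2 = 34.
The 1 extra day is Sunday — 1 of them qualifies.
Total: 34 + 1 = 35.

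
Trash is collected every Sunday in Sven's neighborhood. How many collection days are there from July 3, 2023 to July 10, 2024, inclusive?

53 Sundays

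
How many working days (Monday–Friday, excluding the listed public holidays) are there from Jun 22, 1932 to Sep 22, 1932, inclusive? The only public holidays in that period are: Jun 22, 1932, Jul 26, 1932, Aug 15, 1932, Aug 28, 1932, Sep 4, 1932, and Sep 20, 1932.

Jun 22, 1932 is a Wednesday.
From Jun 22, 1932 to Sep 22, 1932 is 93 days inclusive.
93 = 7 × 13 + 2, so there are 13 full weeks plus 2 extra days.
Each full week contributes 5 weekdays (Mon–Fri): 13 × 5 = 65.
The 2 extra days are Wednesday, Thursday — 2 of them qualify.
Total: 65 + 2 = 67.
Holidays: Jun 22, 1932 (Wed); Jul 26, 1932 (Tue); Aug 15, 1932 (Mon); Aug 28, 1932 (Sun); Sep 4, 1932 (Sun); Sep 20, 1932 (Tue).
4 of the 6 holidays fall on weekdays; the rest are weekends and were already excluded.
Business days: 67 − 4 = 63.

63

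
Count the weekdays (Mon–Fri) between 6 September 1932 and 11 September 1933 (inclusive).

265 weekdays

6 September 1932 is a Tuesday.
From 6 September 1932 to 11 September 1933 is 371 days inclusive.
371 = 7 × 53, so the span is exactly 53 full weeks.
Each full week contributes 5 weekdays (Mon–Fri): 53 × 5 = 265.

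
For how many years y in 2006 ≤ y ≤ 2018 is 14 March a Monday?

2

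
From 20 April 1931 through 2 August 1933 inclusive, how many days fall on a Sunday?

20 April 1931 is a Monday.
The range spans 836 days (inclusive of both endpoints).
836 = 7 × 119 + 3, so there are 119 full weeks plus 3 extra days.
Each full week contributes one Sunday: 119 so far.
The 3 extra days are Mon, Tue, Wed — none qualify.
Total: 119 + 0 = 119.

119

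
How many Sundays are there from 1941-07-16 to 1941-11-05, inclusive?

1941-07-16 is a Wednesday.
That's 113 days from start to end, counting both.
113 = 7 × 16 + 1, so there are 16 full weeks plus 1 extra day.
Each full week contributes one Sunday: 16 so far.
The 1 extra day is Wednesday — none qualify.
Total: 16 + 0 = 16.

16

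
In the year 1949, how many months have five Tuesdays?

4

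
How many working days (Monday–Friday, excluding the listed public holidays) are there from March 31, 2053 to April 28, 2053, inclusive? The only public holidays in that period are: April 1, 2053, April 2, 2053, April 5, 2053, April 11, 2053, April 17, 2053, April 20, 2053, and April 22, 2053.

16

March 31, 2053 is a Monday.
From March 31, 2053 to April 28, 2053 is 29 days inclusive.
29 = 7 × 4 + 1, so there are 4 full weeks plus 1 extra day.
Each full week contributes 5 weekdays (Mon–Fri): 4 × 5 = 20.
The 1 extra day is Mon — 1 of them qualifies.
Total: 20 + 1 = 21.
Holidays: April 1, 2053 (Tue); April 2, 2053 (Wed); April 5, 2053 (Sat); April 11, 2053 (Fri); April 17, 2053 (Thu); April 20, 2053 (Sun); April 22, 2053 (Tue).
5 of the 7 holidays fall on weekdays; the rest are weekends and were already excluded.
Business days: 21 − 5 = 16.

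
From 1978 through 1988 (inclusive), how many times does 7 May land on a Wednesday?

2

Day of week of May 7 in each year:
1978: Sun, 1979: Mon, 1980: Wed ✓, 1981: Thu, 1982: Fri, 1983: Sat, 1984: Mon, 1985: Tue, 1986: Wed ✓, 1987: Thu, 1988: Sat
Wednesdays: 1980, 1986.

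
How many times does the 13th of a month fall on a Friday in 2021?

1

The 13th falls on a Friday when the month's 13th has weekday Fri.
Jan 13 is Wed; Feb 13 is Sat; Mar 13 is Sat; Apr 13 is Tue; May 13 is Thu; Jun 13 is Sun; Jul 13 is Tue; Aug 13 is Fri ✓; Sep 13 is Mon; Oct 13 is Wed; Nov 13 is Sat; Dec 13 is Mon.
Friday the 13ths: Aug.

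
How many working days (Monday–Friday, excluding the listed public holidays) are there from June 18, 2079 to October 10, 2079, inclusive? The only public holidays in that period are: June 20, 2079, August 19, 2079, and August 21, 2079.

80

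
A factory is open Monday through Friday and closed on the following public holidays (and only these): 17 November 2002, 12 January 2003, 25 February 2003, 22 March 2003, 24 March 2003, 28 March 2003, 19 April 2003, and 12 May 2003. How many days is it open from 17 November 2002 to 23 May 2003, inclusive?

131 working days

17 November 2002 is a Sunday.
The range spans 188 days (inclusive of both endpoints).
188 = 7 × 26 + 6, so there are 26 full weeks plus 6 extra days.
Each full week contributes 5 weekdays (Mon–Fri): 26 × 5 = 130.
The 6 extra days are Sunday, Monday, Tuesday, Wednesday, Thursday, Friday — 5 of them qualify.
Total: 130 + 5 = 135.
Holidays: 17 November 2002 (Sun); 12 January 2003 (Sun); 25 February 2003 (Tue); 22 March 2003 (Sat); 24 March 2003 (Mon); 28 March 2003 (Fri); 19 April 2003 (Sat); 12 May 2003 (Mon).
4 of the 8 holidays fall on weekdays; the rest are weekends and were already excluded.
Business days: 135 − 4 = 131.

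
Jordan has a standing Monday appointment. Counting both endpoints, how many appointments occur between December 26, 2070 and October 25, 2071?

43

December 26, 2070 is a Friday.
From December 26, 2070 to October 25, 2071 is 304 days inclusive.
304 = 7 × 43 + 3, so there are 43 full weeks plus 3 extra days.
Each full week contributes one Monday: 43 so far.
The 3 extra days are Fri, Sat, Sun — none qualify.
Total: 43 + 0 = 43.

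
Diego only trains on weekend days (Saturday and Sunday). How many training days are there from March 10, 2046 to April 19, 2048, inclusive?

222

March 10, 2046 is a Saturday.
The range spans 772 days (inclusive of both endpoints).
772 = 7 × 110 + 2, so there are 110 full weeks plus 2 extra days.
Each full week contributes 2 weekend days (Sat, Sun): 110 × 2 = 220.
The 2 extra days are Saturday, Sunday — 2 of them qualify.
Total: 220 + 2 = 222.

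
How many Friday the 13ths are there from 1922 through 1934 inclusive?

Friday-the-13ths by year:
1922: Jan, Oct
1923: Apr, Jul
1924: Jun
1925: Feb, Mar, Nov
1926: Aug
1927: May
1928: Jan, Apr, Jul
1929: Sep, Dec
1930: Jun
1931: Feb, Mar, Nov
1932: May
1933: Jan, Oct
1934: Apr, Jul

24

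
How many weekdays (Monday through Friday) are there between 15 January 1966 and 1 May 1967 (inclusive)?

15 January 1966 is a Saturday.
The range spans 472 days (inclusive of both endpoints).
472 = 7 × 67 + 3, so there are 67 full weeks plus 3 extra days.
Each full week contributes 5 weekdays (Mon–Fri): 67 × 5 = 335.
The 3 extra days are Saturday, Sunday, Monday — 1 of them qualifies.
Total: 335 + 1 = 336.

336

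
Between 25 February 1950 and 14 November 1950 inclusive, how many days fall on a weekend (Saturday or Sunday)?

76

25 February 1950 is a Saturday.
The range spans 263 days (inclusive of both endpoints).
263 = 7 × 37 + 4, so there are 37 full weeks plus 4 extra days.
Each full week contributes 2 weekend days (Sat, Sun): 37 × 2 = 74.
The 4 extra days are Sat, Sun, Mon, Tue — 2 of them qualify.
Total: 74 + 2 = 76.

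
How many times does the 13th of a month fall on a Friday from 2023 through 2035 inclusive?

Friday-the-13ths by year:
2023: Jan, Oct
2024: Sep, Dec
2025: Jun
2026: Feb, Mar, Nov
2027: Aug
2028: Oct
2029: Apr, Jul
2030: Sep, Dec
2031: Jun
2032: Feb, Aug
2033: May
2034: Jan, Oct
2035: Apr, Jul

22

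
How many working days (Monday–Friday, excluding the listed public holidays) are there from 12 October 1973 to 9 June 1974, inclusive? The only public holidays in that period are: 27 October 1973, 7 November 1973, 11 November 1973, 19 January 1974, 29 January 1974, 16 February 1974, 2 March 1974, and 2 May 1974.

12 October 1973 is a Friday.
From 12 October 1973 to 9 June 1974 is 241 days inclusive.
241 = 7 × 34 + 3, so there are 34 full weeks plus 3 extra days.
Each full week contributes 5 weekdays (Mon–Fri): 34 × 5 = 170.
The 3 extra days are Fri, Sat, Sun — 1 of them qualifies.
Total: 170 + 1 = 171.
Holidays: 27 October 1973 (Sat); 7 November 1973 (Wed); 11 November 1973 (Sun); 19 January 1974 (Sat); 29 January 1974 (Tue); 16 February 1974 (Sat); 2 March 1974 (Sat); 2 May 1974 (Thu).
3 of the 8 holidays fall on weekdays; the rest are weekends and were already excluded.
Business days: 171 − 3 = 168.

168 working days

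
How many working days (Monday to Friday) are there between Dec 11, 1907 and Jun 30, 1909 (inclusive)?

406

Dec 11, 1907 is a Wednesday.
From Dec 11, 1907 to Jun 30, 1909 is 568 days inclusive.
568 = 7 × 81 + 1, so there are 81 full weeks plus 1 extra day.
Each full week contributes 5 weekdays (Mon–Fri): 81 × 5 = 405.
The 1 extra day is Wednesday — 1 of them qualifies.
Total: 405 + 1 = 406.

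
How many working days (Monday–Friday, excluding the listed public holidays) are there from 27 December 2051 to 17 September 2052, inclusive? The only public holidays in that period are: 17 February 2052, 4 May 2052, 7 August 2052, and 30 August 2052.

27 December 2051 is a Wednesday.
From 27 December 2051 to 17 September 2052 is 266 days inclusive.
266 = 7 × 38, so the span is exactly 38 full weeks.
Each full week contributes 5 weekdays (Mon–Fri): 38 × 5 = 190.
Total: 190.
Holidays: 17 February 2052 (Sat); 4 May 2052 (Sat); 7 August 2052 (Wed); 30 August 2052 (Fri).
2 of the 4 holidays fall on weekdays; the rest are weekends and were already excluded.
Business days: 190 − 2 = 188.

188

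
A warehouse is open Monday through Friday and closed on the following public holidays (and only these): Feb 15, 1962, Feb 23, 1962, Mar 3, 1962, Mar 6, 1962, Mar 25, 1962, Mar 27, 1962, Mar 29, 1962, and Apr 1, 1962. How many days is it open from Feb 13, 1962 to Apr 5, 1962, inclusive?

33 business days

Feb 13, 1962 is a Tuesday.
From Feb 13, 1962 to Apr 5, 1962 is 52 days inclusive.
52 = 7 × 7 + 3, so there are 7 full weeks plus 3 extra days.
Each full week contributes 5 weekdays (Mon–Fri): 7 × 5 = 35.
The 3 extra days are Tue, Wed, Thu — 3 of them qualify.
Total: 35 + 3 = 38.
Holidays: Feb 15, 1962 (Thu); Feb 23, 1962 (Fri); Mar 3, 1962 (Sat); Mar 6, 1962 (Tue); Mar 25, 1962 (Sun); Mar 27, 1962 (Tue); Mar 29, 1962 (Thu); Apr 1, 1962 (Sun).
5 of the 8 holidays fall on weekdays; the rest are weekends and were already excluded.
Business days: 38 − 5 = 33.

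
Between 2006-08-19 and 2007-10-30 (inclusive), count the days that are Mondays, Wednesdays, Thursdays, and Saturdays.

2006-08-19 is a Saturday.
That's 438 days from start to end, counting both.
438 = 7 × 62 + 4, so there are 62 full weeks plus 4 extra days.
Each full week contributes 4 days from the set (Mon, Wed, Thu, Sat): 62 × 4 = 248.
The 4 extra days are Sat, Sun, Mon, Tue — 2 of them qualify.
Total: 248 + 2 = 250.

250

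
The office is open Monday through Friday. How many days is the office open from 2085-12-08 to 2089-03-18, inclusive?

2085-12-08 is a Saturday.
From 2085-12-08 to 2089-03-18 is 1197 days inclusive.
1197 = 7 × 171, so the span is exactly 171 full weeks.
Each full week contributes 5 weekdays (Mon–Fri): 171 × 5 = 855.
Total: 855.

855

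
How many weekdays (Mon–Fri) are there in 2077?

2077-01-01 is a Friday.
From 2077-01-01 to 2077-12-31 is 365 days inclusive.
365 = 7 × 52 + 1, so there are 52 full weeks plus 1 extra day.
Each full week contributes 5 weekdays (Mon–Fri): 52 × 5 = 260.
The 1 extra day is Fri — 1 of them qualifies.
Total: 260 + 1 = 261.

261 weekdays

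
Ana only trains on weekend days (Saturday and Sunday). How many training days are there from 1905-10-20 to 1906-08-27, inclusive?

90

1905-10-20 is a Friday.
That's 312 days from start to end, counting both.
312 = 7 × 44 + 4, so there are 44 full weeks plus 4 extra days.
Each full week contributes 2 weekend days (Sat, Sun): 44 × 2 = 88.
The 4 extra days are Friday, Saturday, Sunday, Monday — 2 of them qualify.
Total: 88 + 2 = 90.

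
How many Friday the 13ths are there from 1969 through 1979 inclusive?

18

Friday-the-13ths by year:
1969: Jun
1970: Feb, Mar, Nov
1971: Aug
1972: Oct
1973: Apr, Jul
1974: Sep, Dec
1975: Jun
1976: Feb, Aug
1977: May
1978: Jan, Oct
1979: Apr, Jul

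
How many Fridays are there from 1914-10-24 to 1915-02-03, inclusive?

14

1914-10-24 is a Saturday.
The range spans 103 days (inclusive of both endpoints).
103 = 7 × 14 + 5, so there are 14 full weeks plus 5 extra days.
Each full week contributes one Friday: 14 so far.
The 5 extra days are Saturday, Sunday, Monday, Tuesday, Wednesday — none qualify.
Total: 14 + 0 = 14.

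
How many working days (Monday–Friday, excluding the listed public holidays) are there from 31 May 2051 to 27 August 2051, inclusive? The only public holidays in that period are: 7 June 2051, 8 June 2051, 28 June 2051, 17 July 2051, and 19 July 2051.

31 May 2051 is a Wednesday.
That's 89 days from start to end, counting both.
89 = 7 × 12 + 5, so there are 12 full weeks plus 5 extra days.
Each full week contributes 5 weekdays (Mon–Fri): 12 × 5 = 60.
The 5 extra days are Wed, Thu, Fri, Sat, Sun — 3 of them qualify.
Total: 60 + 3 = 63.
Holidays: 7 June 2051 (Wed); 8 June 2051 (Thu); 28 June 2051 (Wed); 17 July 2051 (Mon); 19 July 2051 (Wed).
All 5 holidays fall on weekdays, so subtract 5.
Business days: 63 − 5 = 58.

58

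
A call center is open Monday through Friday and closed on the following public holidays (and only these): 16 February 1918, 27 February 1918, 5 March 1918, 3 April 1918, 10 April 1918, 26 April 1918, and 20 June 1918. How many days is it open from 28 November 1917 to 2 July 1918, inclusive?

149

28 November 1917 is a Wednesday.
From 28 November 1917 to 2 July 1918 is 217 days inclusive.
217 = 7 × 31, so the span is exactly 31 full weeks.
Each full week contributes 5 weekdays (Mon–Fri): 31 × 5 = 155.
Holidays: 16 February 1918 (Sat); 27 February 1918 (Wed); 5 March 1918 (Tue); 3 April 1918 (Wed); 10 April 1918 (Wed); 26 April 1918 (Fri); 20 June 1918 (Thu).
6 of the 7 holidays fall on weekdays; the rest are weekends and were already excluded.
Business days: 155 − 6 = 149.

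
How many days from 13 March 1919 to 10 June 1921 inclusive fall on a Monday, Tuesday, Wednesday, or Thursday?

469

13 March 1919 is a Thursday.
The range spans 821 days (inclusive of both endpoints).
821 = 7 × 117 + 2, so there are 117 full weeks plus 2 extra days.
Each full week contributes 4 days from the set (Mon, Tue, Wed, Thu): 117 × 4 = 468.
The 2 extra days are Thursday, Friday — 1 of them qualifies.
Total: 468 + 1 = 469.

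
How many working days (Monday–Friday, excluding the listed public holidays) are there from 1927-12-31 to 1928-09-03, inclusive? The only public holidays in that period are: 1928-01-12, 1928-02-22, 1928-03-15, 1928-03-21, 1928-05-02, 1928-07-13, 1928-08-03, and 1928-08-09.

168 working days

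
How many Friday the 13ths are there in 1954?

1

The 13th falls on a Friday when the month's 13th has weekday Fri.
Jan 13 is Wed; Feb 13 is Sat; Mar 13 is Sat; Apr 13 is Tue; May 13 is Thu; Jun 13 is Sun; Jul 13 is Tue; Aug 13 is Fri ✓; Sep 13 is Mon; Oct 13 is Wed; Nov 13 is Sat; Dec 13 is Mon.
Friday the 13ths: Aug.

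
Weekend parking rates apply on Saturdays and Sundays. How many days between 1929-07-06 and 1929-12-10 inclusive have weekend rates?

46

1929-07-06 is a Saturday.
That's 158 days from start to end, counting both.
158 = 7 × 22 + 4, so there are 22 full weeks plus 4 extra days.
Each full week contributes 2 weekend days (Sat, Sun): 22 × 2 = 44.
The 4 extra days are Saturday, Sunday, Monday, Tuesday — 2 of them qualify.
Total: 44 + 2 = 46.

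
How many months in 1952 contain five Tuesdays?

A month has five Tuesdays exactly when Tuesday falls within its first (length − 28) days.
Jan: 31 days, starts Tue → 5 of Tue, Wed, Thu ✓
Feb: 29 days, starts Fri → 5 of Fri
Mar: 31 days, starts Sat → 5 of Sat, Sun, Mon
Apr: 30 days, starts Tue → 5 of Tue, Wed ✓
May: 31 days, starts Thu → 5 of Thu, Fri, Sat
Jun: 30 days, starts Sun → 5 of Sun, Mon
Jul: 31 days, starts Tue → 5 of Tue, Wed, Thu ✓
Aug: 31 days, starts Fri → 5 of Fri, Sat, Sun
Sep: 30 days, starts Mon → 5 of Mon, Tue ✓
Oct: 31 days, starts Wed → 5 of Wed, Thu, Fri
Nov: 30 days, starts Sat → 5 of Sat, Sun
Dec: 31 days, starts Mon → 5 of Mon, Tue, Wed ✓
Months with five Tuesdays: Jan, Apr, Jul, Sep, Dec.

5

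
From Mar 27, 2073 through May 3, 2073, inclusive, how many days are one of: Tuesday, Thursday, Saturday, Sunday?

Mar 27, 2073 is a Monday.
From Mar 27, 2073 to May 3, 2073 is 38 days inclusive.
38 = 7 × 5 + 3, so there are 5 full weeks plus 3 extra days.
Each full week contributes 4 days from the set (Tue, Thu, Sat, Sun): 5 × 4 = 20.
The 3 extra days are Monday, Tuesday, Wednesday — 1 of them qualifies.
Total: 20 + 1 = 21.

21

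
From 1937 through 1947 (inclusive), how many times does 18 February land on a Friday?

2

Day of week of February 18 in each year:
1937: Thu, 1938: Fri ✓, 1939: Sat, 1940: Sun, 1941: Tue, 1942: Wed, 1943: Thu, 1944: Fri ✓, 1945: Sun, 1946: Mon, 1947: Tue
Fridays: 1938, 1944.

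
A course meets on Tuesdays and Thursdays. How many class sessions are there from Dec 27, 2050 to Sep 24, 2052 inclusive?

Dec 27, 2050 is a Tuesday.
From Dec 27, 2050 to Sep 24, 2052 is 638 days inclusive.
638 = 7 × 91 + 1, so there are 91 full weeks plus 1 extra day.
Each full week contributes 2 days from the set (Tue, Thu): 91 × 2 = 182.
The 1 extra day is Tue — 1 of them qualifies.
Total: 182 + 1 = 183.

183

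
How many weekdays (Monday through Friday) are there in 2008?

262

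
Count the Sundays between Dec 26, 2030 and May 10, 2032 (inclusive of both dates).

Dec 26, 2030 is a Thursday.
That's 502 days from start to end, counting both.
502 = 7 × 71 + 5, so there are 71 full weeks plus 5 extra days.
Each full week contributes one Sunday: 71 so far.
The 5 extra days are Thursday, Friday, Saturday, Sunday, Monday — 1 of them qualifies.
Total: 71 + 1 = 72.

72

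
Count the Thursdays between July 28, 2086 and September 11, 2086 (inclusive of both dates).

6

July 28, 2086 is a Sunday.
The range spans 46 days (inclusive of both endpoints).
46 = 7 × 6 + 4, so there are 6 full weeks plus 4 extra days.
Each full week contributes one Thursday: 6 so far.
The 4 extra days are Sun, Mon, Tue, Wed — none qualify.
Total: 6 + 0 = 6.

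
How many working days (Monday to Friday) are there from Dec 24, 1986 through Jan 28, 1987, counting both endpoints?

Dec 24, 1986 is a Wednesday.
That's 36 days from start to end, counting both.
36 = 7 × 5 + 1, so there are 5 full weeks plus 1 extra day.
Each full week contributes 5 weekdays (Mon–Fri): 5 × 5 = 25.
The 1 extra day is Wed — 1 of them qualifies.
Total: 25 + 1 = 26.

26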